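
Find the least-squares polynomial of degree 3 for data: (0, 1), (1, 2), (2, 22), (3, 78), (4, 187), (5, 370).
55/63 + (-571/378)x + (-2/63)x² + (163/54)x³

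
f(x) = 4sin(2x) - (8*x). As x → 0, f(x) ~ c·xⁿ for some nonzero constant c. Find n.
3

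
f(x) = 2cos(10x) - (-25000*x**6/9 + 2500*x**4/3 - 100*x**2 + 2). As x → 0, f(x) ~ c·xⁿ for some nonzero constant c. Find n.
8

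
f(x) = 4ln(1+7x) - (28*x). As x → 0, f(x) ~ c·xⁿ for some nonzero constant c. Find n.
2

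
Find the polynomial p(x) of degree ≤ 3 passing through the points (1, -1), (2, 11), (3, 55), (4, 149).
3*x**3 - 2*x**2 - 3*x + 1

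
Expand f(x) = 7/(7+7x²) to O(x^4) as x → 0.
1 - x**2 + O(x**4)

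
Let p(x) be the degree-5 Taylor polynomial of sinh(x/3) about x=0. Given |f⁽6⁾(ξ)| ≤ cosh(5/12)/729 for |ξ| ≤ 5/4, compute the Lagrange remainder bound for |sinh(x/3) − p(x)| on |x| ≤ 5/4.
3125*cosh(5/12)/429981696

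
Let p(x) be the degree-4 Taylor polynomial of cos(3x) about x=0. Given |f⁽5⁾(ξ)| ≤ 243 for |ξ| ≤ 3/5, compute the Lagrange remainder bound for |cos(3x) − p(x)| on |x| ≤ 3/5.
19683/125000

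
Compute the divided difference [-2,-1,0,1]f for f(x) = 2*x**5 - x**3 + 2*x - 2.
9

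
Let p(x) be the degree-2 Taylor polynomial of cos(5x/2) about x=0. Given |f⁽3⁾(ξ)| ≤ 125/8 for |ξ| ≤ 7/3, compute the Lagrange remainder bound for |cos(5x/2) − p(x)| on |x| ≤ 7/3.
42875/1296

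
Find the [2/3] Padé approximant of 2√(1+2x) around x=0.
(7*x**2/2 + 28*x/5 + 2)/(-x**3/20 + 9*x**2/20 + 9*x/5 + 1)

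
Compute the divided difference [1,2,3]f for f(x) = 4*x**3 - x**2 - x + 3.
23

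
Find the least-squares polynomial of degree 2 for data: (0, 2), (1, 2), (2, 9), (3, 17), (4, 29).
11/7 + (-17/70)x + (25/14)x²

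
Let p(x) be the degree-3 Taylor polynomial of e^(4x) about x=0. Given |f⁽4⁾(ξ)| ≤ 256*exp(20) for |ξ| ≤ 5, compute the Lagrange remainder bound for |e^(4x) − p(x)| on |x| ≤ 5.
20000*exp(20)/3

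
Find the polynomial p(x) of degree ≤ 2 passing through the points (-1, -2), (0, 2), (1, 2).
-2*x**2 + 2*x + 2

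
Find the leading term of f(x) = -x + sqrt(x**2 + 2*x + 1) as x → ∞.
1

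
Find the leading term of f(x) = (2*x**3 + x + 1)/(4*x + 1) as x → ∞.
x**2/2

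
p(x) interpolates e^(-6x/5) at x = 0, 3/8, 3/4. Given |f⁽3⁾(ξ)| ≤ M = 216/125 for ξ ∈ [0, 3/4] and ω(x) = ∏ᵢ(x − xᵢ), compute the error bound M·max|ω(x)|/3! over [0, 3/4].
27*sqrt(3)/8000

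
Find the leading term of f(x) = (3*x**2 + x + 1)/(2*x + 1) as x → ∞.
3*x/2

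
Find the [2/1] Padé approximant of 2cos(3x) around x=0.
2 - 9*x**2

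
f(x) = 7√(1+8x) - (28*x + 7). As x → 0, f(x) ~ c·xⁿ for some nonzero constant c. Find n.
2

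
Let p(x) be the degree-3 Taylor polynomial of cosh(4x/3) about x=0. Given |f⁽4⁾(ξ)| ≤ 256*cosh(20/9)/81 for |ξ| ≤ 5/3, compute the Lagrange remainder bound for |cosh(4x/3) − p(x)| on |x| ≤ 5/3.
20000*cosh(20/9)/19683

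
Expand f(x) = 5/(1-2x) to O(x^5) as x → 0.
5 + 10*x + 20*x**2 + 40*x**3 + 80*x**4 + O(x**5)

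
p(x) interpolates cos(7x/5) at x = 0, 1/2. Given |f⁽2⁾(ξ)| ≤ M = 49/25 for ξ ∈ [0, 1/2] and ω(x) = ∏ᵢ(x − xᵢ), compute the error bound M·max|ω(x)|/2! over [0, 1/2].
49/800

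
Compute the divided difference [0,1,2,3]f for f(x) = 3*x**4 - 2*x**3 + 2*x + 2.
16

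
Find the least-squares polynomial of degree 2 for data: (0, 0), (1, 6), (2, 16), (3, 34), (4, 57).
1/5 + (11/5)x + (3)x²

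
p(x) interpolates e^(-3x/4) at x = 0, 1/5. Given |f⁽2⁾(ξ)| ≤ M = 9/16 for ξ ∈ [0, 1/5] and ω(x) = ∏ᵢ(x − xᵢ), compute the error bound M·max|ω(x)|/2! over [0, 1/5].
9/3200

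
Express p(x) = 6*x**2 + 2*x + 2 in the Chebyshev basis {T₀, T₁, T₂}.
(5)T₀ + (2)T₁ + (3)T₂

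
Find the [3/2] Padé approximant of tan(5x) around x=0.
(-25*x**3/3 + 5*x)/(1 - 10*x**2)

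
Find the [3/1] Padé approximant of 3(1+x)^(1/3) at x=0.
(-x**3/27 + x**2/3 + 3*x + 3)/(2*x/3 + 1)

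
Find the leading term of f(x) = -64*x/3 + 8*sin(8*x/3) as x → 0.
-2048*x**3/81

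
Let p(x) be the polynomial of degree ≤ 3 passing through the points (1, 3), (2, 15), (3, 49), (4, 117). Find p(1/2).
3/2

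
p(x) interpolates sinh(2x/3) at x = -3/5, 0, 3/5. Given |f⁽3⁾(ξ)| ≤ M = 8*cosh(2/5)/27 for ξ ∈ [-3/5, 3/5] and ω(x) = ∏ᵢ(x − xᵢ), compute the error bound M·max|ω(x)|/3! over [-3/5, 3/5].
8*sqrt(3)*cosh(2/5)/3375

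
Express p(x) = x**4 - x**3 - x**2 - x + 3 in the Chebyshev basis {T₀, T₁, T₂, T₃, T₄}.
(23/8)T₀ + (-7/4)T₁ + (-1/4)T₃ + (1/8)T₄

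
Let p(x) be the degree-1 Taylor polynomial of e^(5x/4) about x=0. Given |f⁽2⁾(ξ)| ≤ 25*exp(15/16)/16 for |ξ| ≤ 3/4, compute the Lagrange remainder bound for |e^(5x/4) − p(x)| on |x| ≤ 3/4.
225*exp(15/16)/512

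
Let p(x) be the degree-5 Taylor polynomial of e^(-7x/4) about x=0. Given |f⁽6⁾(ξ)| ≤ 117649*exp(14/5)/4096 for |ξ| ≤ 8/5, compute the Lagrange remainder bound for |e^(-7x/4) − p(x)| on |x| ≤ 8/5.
470596*exp(14/5)/703125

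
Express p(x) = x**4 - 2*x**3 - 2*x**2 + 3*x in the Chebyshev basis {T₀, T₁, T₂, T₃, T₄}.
(-5/8)T₀ + (3/2)T₁ + (-1/2)T₂ + (-1/2)T₃ + (1/8)T₄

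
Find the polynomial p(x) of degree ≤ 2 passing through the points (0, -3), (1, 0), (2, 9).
3*x**2 - 3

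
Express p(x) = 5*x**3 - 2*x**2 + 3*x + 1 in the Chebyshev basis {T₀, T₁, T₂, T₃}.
(27/4)T₁ - T₂ + (5/4)T₃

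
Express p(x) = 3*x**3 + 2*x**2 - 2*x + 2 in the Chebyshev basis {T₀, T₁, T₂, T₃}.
(3)T₀ + (1/4)T₁ + T₂ + (3/4)T₃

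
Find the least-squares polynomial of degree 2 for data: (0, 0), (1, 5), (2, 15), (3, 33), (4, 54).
-3/35 + (76/35)x + (20/7)x²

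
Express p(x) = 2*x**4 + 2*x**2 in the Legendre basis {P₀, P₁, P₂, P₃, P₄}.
(16/15)P₀ + (52/21)P₂ + (16/35)P₄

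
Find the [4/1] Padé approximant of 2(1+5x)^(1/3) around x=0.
(1250*x**4/243 - 400*x**3/81 + 20*x**2/3 + 32*x/3 + 2)/(11*x/3 + 1)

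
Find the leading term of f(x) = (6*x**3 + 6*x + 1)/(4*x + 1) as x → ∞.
3*x**2/2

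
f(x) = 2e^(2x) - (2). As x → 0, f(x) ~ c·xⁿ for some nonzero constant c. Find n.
1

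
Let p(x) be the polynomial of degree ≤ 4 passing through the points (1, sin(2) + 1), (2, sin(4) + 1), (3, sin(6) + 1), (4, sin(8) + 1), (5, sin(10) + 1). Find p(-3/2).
-1365*sin(8)/32 + 5005*sin(6)/64 + 1155*sin(10)/128 + 1 + 3003*sin(2)/128 - 2145*sin(4)/32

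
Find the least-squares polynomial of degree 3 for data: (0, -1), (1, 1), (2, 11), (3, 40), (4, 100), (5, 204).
-15/14 + (73/28)x + (-65/28)x² + (2)x³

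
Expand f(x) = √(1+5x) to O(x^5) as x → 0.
1 + 5*x/2 - 25*x**2/8 + 125*x**3/16 - 3125*x**4/128 + O(x**5)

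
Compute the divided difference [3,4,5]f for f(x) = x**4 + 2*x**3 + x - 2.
121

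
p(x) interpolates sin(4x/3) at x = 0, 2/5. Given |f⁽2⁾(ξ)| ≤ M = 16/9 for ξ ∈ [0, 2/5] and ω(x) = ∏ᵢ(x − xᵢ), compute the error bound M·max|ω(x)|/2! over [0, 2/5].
8/225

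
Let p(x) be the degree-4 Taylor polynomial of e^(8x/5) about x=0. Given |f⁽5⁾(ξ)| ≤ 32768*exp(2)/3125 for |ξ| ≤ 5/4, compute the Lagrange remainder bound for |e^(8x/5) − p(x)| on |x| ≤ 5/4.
4*exp(2)/15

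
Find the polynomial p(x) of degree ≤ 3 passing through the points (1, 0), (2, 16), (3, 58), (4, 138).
2*x**3 + x**2 - x - 2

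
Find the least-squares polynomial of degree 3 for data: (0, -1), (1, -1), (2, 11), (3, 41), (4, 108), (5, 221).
-151/126 + (67/108)x + (-110/63)x² + (227/108)x³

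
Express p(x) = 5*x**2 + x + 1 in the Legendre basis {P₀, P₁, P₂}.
(8/3)P₀ + P₁ + (10/3)P₂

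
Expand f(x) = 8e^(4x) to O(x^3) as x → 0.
8 + 32*x + 64*x**2 + O(x**3)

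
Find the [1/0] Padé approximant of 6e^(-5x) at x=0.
6 - 30*x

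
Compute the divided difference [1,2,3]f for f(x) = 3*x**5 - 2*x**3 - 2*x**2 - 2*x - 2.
256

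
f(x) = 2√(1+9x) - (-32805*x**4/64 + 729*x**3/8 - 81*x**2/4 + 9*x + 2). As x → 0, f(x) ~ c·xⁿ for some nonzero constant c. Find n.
5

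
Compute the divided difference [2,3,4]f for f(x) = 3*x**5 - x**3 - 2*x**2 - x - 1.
844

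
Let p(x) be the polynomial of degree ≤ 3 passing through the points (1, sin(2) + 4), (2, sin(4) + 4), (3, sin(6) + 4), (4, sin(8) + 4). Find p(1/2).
21*sin(6)/16 - 5*sin(8)/16 - 35*sin(4)/16 + 35*sin(2)/16 + 4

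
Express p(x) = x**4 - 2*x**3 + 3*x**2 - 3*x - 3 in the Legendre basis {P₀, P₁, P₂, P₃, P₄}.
(-9/5)P₀ + (-21/5)P₁ + (18/7)P₂ + (-4/5)P₃ + (8/35)P₄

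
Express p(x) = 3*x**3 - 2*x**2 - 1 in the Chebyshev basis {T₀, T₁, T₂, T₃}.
(-2)T₀ + (9/4)T₁ - T₂ + (3/4)T₃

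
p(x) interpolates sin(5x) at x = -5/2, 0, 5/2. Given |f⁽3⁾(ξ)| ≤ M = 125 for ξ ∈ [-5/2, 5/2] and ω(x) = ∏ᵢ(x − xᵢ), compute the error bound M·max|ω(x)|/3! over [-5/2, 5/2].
15625*sqrt(3)/216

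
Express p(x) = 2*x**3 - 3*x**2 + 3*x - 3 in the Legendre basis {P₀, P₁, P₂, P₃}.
(-4)P₀ + (21/5)P₁ + (-2)P₂ + (4/5)P₃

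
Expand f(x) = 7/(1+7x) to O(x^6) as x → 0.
7 - 49*x + 343*x**2 - 2401*x**3 + 16807*x**4 - 117649*x**5 + O(x**6)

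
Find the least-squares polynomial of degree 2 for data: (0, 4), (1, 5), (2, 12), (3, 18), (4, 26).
121/35 + (139/70)x + (13/14)x²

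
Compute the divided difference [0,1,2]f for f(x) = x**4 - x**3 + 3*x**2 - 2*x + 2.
7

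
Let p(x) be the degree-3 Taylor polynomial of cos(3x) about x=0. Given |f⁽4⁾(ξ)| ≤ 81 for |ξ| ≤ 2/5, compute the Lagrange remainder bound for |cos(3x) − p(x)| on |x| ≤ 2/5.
54/625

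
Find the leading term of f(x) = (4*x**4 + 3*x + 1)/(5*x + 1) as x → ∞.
4*x**3/5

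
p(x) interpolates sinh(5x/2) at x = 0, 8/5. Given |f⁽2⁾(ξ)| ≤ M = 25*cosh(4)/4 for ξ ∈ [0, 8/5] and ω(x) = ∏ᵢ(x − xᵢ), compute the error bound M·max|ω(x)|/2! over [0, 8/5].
2*cosh(4)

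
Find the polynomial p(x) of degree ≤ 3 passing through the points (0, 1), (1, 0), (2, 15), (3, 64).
3*x**3 - x**2 - 3*x + 1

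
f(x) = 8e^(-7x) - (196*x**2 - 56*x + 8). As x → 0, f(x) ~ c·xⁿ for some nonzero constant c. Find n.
3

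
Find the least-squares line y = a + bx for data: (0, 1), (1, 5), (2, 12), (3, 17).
a = 1/2, b = 11/2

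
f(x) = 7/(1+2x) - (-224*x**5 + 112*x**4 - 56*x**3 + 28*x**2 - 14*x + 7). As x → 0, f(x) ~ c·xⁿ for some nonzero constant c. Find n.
6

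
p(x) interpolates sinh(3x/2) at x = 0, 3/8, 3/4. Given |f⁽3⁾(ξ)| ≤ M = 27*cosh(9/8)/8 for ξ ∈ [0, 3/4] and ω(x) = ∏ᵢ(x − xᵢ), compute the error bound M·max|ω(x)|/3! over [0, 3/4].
27*sqrt(3)*cosh(9/8)/4096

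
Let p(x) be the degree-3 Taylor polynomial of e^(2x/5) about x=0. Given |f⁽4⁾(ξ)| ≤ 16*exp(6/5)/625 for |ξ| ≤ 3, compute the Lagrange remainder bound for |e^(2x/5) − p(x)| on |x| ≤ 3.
54*exp(6/5)/625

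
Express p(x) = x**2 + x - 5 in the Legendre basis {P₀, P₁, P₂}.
(-14/3)P₀ + P₁ + (2/3)P₂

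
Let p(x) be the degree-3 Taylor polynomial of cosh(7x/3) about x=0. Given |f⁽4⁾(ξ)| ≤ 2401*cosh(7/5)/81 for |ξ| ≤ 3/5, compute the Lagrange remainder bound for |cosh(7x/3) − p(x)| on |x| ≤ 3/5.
2401*cosh(7/5)/15000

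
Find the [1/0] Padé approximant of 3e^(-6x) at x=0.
3 - 18*x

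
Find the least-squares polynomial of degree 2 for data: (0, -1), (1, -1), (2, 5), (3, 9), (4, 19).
-43/35 + (-1/7)x + (9/7)x²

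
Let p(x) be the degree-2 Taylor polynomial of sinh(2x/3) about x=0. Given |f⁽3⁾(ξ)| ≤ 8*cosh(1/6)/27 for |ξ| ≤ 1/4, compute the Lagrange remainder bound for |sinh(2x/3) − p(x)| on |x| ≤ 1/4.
cosh(1/6)/1296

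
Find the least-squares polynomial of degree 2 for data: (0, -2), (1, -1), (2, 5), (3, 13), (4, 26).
-73/35 + (-3/7)x + (13/7)x²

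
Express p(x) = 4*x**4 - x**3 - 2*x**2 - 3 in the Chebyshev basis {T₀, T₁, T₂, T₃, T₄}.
(-5/2)T₀ + (-3/4)T₁ + T₂ + (-1/4)T₃ + (1/2)T₄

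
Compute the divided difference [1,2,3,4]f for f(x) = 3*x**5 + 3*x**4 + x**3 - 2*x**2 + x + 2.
226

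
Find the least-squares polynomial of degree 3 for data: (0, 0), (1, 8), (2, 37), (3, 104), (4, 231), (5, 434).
-1/126 + (457/108)x + (46/63)x² + (341/108)x³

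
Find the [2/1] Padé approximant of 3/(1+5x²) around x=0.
3 - 15*x**2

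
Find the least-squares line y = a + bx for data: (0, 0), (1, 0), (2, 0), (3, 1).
a = -1/5, b = 3/10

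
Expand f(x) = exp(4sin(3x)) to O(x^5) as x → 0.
1 + 12*x + 72*x**2 + 270*x**3 + 648*x**4 + O(x**5)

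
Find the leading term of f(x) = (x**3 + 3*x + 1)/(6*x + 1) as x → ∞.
x**2/6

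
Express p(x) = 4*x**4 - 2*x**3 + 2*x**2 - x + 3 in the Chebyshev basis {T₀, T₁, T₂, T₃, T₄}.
(11/2)T₀ + (-5/2)T₁ + (3)T₂ + (-1/2)T₃ + (1/2)T₄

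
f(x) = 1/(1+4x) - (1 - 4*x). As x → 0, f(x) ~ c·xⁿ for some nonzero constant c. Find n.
2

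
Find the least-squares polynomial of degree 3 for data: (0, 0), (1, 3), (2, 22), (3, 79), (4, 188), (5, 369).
8/63 + (-106/189)x + (-5/126)x² + (161/54)x³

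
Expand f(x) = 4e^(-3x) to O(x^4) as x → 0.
4 - 12*x + 18*x**2 - 18*x**3 + O(x**4)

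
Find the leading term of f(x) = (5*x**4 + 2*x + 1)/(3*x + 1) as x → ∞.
5*x**3/3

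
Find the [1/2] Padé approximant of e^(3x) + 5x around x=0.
(127*x/17 + 1)/(-9*x**2/34 - 9*x/17 + 1)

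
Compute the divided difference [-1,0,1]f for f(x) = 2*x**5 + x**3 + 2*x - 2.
0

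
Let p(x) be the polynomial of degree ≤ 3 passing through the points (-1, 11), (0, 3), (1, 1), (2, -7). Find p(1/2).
2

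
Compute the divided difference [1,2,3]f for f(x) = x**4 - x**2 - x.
24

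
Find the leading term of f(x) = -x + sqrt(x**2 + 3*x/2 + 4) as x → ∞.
3/4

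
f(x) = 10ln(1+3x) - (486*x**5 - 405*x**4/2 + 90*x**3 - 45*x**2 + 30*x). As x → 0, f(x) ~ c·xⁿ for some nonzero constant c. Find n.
6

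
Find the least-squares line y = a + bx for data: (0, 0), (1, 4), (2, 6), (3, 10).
a = 1/5, b = 16/5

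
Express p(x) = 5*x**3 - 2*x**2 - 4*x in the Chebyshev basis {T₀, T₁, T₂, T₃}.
-T₀ + (-1/4)T₁ - T₂ + (5/4)T₃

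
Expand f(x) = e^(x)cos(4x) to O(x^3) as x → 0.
1 + x - 15*x**2/2 + O(x**3)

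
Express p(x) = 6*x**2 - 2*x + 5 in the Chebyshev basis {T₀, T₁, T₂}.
(8)T₀ + (-2)T₁ + (3)T₂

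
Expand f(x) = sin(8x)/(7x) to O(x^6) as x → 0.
8/7 - 256*x**2/21 + 4096*x**4/105 + O(x**6)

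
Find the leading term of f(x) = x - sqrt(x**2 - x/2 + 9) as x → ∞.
1/4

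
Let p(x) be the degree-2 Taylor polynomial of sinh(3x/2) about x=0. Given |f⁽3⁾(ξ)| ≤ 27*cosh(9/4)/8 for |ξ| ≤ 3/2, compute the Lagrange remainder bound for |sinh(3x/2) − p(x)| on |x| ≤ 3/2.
243*cosh(9/4)/128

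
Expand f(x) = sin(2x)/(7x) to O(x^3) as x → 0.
2/7 - 4*x**2/21 + O(x**3)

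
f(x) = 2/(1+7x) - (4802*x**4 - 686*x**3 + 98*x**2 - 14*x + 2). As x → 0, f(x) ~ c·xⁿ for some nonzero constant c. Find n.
5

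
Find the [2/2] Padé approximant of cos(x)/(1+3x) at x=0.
(-103*x**2/204 + x/34 + 1)/(x**2/12 + 103*x/34 + 1)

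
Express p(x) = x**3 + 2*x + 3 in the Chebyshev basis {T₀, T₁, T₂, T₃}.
(3)T₀ + (11/4)T₁ + (1/4)T₃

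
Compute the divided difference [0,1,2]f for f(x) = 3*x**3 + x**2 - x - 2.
10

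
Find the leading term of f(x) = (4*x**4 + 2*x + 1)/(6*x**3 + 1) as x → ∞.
2*x/3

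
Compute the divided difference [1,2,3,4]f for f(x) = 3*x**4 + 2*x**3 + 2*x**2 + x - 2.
32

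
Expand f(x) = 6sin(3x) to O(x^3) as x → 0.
18*x + O(x**3)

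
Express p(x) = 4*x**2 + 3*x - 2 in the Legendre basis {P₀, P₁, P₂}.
(-2/3)P₀ + (3)P₁ + (8/3)P₂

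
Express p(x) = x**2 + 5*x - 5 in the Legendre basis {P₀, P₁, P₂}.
(-14/3)P₀ + (5)P₁ + (2/3)P₂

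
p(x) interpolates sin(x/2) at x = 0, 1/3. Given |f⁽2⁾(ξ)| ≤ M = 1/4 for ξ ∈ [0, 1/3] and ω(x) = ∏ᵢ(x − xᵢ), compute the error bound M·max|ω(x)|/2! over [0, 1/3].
1/288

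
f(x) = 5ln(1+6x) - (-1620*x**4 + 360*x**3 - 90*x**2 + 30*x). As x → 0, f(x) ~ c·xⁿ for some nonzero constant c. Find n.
5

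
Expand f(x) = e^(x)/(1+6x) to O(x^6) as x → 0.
1 - 5*x + 61*x**2/2 - 1097*x**3/6 + 26329*x**4/24 - 789869*x**5/120 + O(x**6)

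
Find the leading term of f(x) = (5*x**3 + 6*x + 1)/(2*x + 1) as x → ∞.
5*x**2/2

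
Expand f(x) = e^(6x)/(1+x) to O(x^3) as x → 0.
1 + 5*x + 13*x**2 + O(x**3)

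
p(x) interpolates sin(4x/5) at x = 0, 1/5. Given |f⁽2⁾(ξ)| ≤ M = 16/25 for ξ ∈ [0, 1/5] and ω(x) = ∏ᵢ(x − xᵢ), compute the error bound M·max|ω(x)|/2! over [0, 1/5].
2/625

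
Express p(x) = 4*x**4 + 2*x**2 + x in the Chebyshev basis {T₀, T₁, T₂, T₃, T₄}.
(5/2)T₀ + T₁ + (3)T₂ + (1/2)T₄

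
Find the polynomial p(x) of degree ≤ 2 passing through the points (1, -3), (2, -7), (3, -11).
1 - 4*x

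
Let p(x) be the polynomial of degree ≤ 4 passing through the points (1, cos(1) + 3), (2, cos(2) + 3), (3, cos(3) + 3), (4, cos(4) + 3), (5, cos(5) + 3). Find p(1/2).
189*cos(3)/64 + 35*cos(5)/128 - 45*cos(4)/32 + 315*cos(1)/128 - 105*cos(2)/32 + 3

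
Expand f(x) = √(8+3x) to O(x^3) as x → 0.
2*sqrt(2) + 3*sqrt(2)*x/8 - 9*sqrt(2)*x**2/256 + O(x**3)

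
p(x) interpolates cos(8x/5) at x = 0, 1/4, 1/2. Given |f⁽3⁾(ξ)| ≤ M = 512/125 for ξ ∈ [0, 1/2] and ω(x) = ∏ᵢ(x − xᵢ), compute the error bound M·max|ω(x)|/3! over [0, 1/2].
8*sqrt(3)/3375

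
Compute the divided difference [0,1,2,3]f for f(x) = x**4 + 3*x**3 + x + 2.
9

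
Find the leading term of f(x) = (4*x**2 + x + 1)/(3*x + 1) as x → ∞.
4*x/3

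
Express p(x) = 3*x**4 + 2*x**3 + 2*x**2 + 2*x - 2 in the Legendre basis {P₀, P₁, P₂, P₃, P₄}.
(-11/15)P₀ + (16/5)P₁ + (64/21)P₂ + (4/5)P₃ + (24/35)P₄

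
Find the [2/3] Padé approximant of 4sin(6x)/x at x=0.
(24 - 504*x**2/5)/(9*x**2/5 + 1)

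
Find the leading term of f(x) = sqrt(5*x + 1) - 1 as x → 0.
5*x/2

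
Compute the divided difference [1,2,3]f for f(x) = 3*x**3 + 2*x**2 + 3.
20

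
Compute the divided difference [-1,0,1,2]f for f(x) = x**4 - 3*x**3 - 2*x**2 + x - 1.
-1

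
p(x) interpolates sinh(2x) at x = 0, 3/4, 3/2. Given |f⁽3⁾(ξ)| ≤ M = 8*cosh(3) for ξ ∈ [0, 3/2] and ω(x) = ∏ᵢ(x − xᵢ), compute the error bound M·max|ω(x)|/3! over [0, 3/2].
sqrt(3)*cosh(3)/8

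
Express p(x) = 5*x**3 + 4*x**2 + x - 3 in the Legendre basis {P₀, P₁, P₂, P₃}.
(-5/3)P₀ + (4)P₁ + (8/3)P₂ + (2)P₃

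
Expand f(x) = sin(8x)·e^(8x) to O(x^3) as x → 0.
8*x + 64*x**2 + O(x**3)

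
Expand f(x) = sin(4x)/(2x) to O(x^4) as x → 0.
2 - 16*x**2/3 + O(x**4)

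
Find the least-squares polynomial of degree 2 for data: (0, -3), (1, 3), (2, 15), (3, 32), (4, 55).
-106/35 + (47/14)x + (39/14)x²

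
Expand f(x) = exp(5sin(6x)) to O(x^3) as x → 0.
1 + 30*x + 450*x**2 + O(x**3)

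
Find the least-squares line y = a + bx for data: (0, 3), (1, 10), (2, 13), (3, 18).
a = 19/5, b = 24/5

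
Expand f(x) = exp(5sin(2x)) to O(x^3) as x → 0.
1 + 10*x + 50*x**2 + O(x**3)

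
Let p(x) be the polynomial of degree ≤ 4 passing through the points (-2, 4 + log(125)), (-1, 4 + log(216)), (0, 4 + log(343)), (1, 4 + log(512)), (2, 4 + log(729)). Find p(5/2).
4 + log(340405734249*2**(1/4)*3**(35/64)*5**(105/128)*7**(55/64)/17179869184)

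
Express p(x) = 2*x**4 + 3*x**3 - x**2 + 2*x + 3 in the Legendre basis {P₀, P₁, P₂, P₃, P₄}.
(46/15)P₀ + (19/5)P₁ + (10/21)P₂ + (6/5)P₃ + (16/35)P₄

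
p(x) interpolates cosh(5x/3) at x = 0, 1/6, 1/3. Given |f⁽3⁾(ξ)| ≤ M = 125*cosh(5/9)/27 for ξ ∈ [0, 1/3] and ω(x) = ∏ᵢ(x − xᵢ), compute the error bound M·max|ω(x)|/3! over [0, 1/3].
125*sqrt(3)*cosh(5/9)/157464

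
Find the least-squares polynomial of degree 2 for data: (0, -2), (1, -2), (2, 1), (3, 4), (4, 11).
-2 + (-4/5)x + x²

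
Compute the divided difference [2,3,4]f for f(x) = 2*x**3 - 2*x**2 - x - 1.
16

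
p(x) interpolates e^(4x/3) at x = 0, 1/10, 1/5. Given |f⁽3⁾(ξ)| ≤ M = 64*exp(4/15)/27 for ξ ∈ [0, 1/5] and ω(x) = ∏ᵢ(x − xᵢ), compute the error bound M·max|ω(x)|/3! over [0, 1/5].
8*sqrt(3)*exp(4/15)/91125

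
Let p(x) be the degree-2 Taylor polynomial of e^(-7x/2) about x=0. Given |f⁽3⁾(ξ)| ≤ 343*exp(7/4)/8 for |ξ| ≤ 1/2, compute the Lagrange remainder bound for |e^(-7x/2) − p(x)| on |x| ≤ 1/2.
343*exp(7/4)/384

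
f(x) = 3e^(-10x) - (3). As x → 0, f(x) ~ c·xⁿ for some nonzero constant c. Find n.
1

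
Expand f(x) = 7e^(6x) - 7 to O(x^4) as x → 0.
42*x + 126*x**2 + 252*x**3 + O(x**4)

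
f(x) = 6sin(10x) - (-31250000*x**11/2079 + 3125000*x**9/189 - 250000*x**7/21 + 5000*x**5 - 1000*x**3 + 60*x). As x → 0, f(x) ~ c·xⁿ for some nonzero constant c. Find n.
13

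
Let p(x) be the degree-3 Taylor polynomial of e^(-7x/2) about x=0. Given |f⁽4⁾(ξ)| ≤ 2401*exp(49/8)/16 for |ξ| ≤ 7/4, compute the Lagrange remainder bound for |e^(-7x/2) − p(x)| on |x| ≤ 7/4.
5764801*exp(49/8)/98304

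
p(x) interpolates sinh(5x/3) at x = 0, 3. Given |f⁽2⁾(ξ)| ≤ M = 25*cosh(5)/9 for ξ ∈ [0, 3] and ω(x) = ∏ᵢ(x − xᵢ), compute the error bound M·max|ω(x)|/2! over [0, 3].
25*cosh(5)/8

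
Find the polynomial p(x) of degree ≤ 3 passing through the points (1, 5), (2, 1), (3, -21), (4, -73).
-2*x**3 + 3*x**2 + x + 3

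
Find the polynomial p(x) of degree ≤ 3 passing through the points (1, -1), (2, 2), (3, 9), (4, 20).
2*x**2 - 3*x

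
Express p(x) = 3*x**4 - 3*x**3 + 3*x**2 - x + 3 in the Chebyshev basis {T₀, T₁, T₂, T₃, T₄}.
(45/8)T₀ + (-13/4)T₁ + (3)T₂ + (-3/4)T₃ + (3/8)T₄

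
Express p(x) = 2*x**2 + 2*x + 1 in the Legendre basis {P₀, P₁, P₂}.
(5/3)P₀ + (2)P₁ + (4/3)P₂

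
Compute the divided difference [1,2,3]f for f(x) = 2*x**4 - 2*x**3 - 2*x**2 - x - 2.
36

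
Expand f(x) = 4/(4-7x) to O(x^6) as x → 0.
1 + 7*x/4 + 49*x**2/16 + 343*x**3/64 + 2401*x**4/256 + 16807*x**5/1024 + O(x**6)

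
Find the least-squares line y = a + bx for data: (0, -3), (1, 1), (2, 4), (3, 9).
a = -31/10, b = 39/10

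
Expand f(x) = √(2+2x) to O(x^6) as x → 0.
sqrt(2) + sqrt(2)*x/2 - sqrt(2)*x**2/8 + sqrt(2)*x**3/16 - 5*sqrt(2)*x**4/128 + 7*sqrt(2)*x**5/256 + O(x**6)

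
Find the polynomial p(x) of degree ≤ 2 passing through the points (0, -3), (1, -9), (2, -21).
-3*x**2 - 3*x - 3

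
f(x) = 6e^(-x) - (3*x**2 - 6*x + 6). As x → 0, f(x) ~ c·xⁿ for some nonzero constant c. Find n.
3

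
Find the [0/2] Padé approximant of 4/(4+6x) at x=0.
1/(3*x/2 + 1)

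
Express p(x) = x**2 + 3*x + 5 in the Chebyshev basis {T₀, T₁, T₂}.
(11/2)T₀ + (3)T₁ + (1/2)T₂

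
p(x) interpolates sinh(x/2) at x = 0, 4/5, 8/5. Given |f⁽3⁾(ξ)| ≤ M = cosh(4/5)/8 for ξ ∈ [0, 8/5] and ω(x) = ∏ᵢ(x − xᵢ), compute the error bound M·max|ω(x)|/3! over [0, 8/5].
8*sqrt(3)*cosh(4/5)/3375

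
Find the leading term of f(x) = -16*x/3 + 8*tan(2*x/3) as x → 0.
64*x**3/81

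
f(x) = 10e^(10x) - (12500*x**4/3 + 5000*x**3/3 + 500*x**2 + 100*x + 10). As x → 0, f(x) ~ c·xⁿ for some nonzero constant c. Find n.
5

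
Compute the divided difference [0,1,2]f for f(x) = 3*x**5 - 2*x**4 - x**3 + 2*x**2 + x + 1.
30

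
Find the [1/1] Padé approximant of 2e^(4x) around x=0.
(4*x + 2)/(1 - 2*x)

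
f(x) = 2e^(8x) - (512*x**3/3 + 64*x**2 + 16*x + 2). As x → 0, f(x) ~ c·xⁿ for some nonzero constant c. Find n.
4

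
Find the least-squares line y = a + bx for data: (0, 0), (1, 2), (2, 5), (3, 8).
a = -3/10, b = 27/10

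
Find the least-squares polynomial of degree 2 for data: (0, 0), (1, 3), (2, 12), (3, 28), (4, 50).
1/35 + (-5/14)x + (45/14)x²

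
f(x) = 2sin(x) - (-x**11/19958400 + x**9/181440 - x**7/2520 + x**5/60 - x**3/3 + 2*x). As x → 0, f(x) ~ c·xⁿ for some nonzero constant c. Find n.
13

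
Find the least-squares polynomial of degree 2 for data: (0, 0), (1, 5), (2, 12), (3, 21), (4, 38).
18/35 + (62/35)x + (13/7)x²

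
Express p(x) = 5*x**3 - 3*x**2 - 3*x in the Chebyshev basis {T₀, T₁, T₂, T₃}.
(-3/2)T₀ + (3/4)T₁ + (-3/2)T₂ + (5/4)T₃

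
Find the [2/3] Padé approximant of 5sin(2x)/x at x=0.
(10 - 14*x**2/3)/(x**2/5 + 1)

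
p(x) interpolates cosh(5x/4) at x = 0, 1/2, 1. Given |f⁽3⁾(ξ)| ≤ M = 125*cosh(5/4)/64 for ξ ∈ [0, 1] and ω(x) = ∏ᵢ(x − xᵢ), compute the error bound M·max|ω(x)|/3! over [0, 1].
125*sqrt(3)*cosh(5/4)/13824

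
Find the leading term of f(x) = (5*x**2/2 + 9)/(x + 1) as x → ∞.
5*x/2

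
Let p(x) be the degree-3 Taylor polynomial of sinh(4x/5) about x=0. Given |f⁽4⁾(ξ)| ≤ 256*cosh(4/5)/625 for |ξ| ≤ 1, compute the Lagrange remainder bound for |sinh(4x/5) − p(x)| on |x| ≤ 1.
32*cosh(4/5)/1875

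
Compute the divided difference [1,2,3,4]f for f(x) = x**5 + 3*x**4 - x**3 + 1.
94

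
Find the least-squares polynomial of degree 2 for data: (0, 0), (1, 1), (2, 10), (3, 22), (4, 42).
-1/7 + (-17/14)x + (41/14)x²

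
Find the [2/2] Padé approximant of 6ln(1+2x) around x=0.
12*x*(x + 1)/(2*x**2/3 + 2*x + 1)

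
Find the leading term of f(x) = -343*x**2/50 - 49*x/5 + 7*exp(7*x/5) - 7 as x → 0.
2401*x**3/750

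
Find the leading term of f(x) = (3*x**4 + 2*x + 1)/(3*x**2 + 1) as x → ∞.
x**2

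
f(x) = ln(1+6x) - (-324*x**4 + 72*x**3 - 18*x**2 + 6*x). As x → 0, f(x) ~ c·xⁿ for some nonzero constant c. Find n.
5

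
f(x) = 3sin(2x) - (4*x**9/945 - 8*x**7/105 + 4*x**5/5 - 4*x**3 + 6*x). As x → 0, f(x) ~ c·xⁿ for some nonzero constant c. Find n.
11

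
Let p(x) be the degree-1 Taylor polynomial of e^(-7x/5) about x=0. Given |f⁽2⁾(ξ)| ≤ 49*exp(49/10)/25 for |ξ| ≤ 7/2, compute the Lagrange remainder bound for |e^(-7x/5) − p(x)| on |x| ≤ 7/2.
2401*exp(49/10)/200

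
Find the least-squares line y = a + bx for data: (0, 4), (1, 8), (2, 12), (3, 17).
a = 19/5, b = 43/10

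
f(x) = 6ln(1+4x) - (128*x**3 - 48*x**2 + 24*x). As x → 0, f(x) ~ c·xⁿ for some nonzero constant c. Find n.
4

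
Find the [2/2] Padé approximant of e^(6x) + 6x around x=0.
(15*x**2 + 12*x + 1)/(1 - 3*x**2)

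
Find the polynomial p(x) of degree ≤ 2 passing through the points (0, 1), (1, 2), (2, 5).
x**2 + 1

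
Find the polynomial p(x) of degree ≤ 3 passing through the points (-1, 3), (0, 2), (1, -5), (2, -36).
-3*x**3 - 3*x**2 - x + 2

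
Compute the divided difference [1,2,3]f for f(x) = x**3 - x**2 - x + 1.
5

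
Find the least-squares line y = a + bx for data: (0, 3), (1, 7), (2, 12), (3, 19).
a = 23/10, b = 53/10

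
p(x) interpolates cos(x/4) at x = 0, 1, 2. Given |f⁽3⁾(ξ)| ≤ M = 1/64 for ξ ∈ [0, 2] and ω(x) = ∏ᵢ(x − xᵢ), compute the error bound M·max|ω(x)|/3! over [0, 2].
sqrt(3)/1728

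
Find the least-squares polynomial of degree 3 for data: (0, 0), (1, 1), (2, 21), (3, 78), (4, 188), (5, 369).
1/63 + (-578/189)x + (10/9)x² + (77/27)x³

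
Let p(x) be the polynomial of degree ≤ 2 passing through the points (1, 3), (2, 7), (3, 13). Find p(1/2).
7/4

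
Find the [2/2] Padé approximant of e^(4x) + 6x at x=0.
(7*x**2/3 + 19*x/2 + 1)/(-2*x**2/3 - x/2 + 1)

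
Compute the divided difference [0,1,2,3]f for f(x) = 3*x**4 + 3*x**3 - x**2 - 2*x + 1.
21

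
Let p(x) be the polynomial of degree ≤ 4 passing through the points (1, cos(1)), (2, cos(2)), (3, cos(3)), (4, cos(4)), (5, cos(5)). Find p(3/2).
35*cos(2)/32 + 7*cos(4)/32 - 5*cos(5)/128 + 35*cos(1)/128 - 35*cos(3)/64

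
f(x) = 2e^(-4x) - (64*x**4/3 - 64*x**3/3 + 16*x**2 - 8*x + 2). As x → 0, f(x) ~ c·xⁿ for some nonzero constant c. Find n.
5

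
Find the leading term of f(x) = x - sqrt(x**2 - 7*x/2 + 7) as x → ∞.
7/4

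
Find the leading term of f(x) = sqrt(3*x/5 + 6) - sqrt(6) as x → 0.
sqrt(6)*x/20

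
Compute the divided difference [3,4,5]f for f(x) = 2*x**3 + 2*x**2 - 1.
26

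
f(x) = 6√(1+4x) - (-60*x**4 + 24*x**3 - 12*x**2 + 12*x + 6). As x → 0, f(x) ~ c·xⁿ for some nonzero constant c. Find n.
5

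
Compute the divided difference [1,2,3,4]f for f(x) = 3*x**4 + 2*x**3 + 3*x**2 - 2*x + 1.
32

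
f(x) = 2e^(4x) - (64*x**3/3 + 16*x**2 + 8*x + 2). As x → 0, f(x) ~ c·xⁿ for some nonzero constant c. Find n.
4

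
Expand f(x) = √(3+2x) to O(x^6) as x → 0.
sqrt(3) + sqrt(3)*x/3 - sqrt(3)*x**2/18 + sqrt(3)*x**3/54 - 5*sqrt(3)*x**4/648 + 7*sqrt(3)*x**5/1944 + O(x**6)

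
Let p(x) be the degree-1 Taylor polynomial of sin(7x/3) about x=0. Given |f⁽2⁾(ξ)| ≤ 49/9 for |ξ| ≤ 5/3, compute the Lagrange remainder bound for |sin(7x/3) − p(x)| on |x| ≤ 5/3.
1225/162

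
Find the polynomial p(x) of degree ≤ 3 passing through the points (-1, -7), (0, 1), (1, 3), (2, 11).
2*x**3 - 3*x**2 + 3*x + 1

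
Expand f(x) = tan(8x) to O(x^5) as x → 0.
8*x + 512*x**3/3 + O(x**5)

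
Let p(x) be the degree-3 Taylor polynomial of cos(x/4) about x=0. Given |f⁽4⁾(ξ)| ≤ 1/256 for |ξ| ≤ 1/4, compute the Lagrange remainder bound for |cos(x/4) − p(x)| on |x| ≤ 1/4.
1/1572864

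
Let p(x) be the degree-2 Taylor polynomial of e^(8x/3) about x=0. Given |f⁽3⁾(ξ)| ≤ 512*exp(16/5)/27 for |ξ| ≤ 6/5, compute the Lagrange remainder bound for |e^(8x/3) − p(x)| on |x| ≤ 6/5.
2048*exp(16/5)/375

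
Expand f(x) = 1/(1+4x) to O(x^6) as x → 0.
1 - 4*x + 16*x**2 - 64*x**3 + 256*x**4 - 1024*x**5 + O(x**6)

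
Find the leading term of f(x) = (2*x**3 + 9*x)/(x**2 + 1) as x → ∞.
2*x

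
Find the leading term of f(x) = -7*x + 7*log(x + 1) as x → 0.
-7*x**2/2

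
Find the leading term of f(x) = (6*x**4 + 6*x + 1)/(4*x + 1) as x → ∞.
3*x**3/2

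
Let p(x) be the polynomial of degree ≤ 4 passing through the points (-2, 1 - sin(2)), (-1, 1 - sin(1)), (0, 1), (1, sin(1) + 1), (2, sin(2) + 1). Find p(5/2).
-15*sin(1)/8 + 1 + 35*sin(2)/16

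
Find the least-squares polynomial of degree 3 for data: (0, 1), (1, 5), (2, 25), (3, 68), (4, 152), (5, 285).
37/42 + (437/252)x + (37/42)x² + (73/36)x³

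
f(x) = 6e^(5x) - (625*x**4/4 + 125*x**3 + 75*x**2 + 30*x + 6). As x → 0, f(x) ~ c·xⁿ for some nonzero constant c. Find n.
5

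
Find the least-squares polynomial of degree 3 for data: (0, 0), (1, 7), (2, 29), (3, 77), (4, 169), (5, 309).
1/6 + (101/36)x + (5/3)x² + (73/36)x³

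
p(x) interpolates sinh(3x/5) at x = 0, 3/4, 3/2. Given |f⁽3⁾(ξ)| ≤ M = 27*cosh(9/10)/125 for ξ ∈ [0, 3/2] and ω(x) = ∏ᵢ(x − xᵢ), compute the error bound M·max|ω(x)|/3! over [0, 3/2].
27*sqrt(3)*cosh(9/10)/8000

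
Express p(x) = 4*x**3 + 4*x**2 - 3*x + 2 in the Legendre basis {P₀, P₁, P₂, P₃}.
(10/3)P₀ + (-3/5)P₁ + (8/3)P₂ + (8/5)P₃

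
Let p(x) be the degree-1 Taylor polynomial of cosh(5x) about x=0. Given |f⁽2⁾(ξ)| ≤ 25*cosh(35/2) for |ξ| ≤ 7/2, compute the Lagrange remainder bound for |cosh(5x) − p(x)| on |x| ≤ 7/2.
1225*cosh(35/2)/8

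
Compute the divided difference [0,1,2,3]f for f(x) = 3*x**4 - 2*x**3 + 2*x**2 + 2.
16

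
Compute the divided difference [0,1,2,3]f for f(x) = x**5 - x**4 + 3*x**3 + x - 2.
22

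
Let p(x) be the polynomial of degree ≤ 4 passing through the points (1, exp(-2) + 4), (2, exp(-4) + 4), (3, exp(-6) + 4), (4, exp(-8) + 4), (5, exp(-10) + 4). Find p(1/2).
(-420*exp(6) - 180*exp(2) + 35 + 378*exp(4) + 315*exp(8) + 512*exp(10))*exp(-10)/128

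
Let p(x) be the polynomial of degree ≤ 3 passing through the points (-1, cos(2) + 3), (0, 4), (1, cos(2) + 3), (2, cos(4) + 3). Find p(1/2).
cos(2)/2 - cos(4)/16 + 57/16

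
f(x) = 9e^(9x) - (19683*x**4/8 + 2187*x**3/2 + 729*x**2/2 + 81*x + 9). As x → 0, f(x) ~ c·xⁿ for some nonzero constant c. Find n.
5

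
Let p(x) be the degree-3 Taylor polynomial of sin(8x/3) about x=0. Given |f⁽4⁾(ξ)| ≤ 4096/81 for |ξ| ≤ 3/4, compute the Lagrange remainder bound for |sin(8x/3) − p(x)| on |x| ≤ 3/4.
2/3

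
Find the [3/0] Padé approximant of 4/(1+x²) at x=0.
4 - 4*x**2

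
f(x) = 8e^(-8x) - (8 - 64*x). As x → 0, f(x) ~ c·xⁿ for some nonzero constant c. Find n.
2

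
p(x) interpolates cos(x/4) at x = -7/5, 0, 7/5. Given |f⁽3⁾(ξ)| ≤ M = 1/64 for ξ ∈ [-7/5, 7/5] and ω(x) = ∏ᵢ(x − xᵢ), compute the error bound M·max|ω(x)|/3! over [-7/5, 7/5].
343*sqrt(3)/216000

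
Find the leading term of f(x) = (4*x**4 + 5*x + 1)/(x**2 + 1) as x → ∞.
4*x**2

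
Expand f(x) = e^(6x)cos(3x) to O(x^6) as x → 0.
1 + 6*x + 27*x**2/2 + 9*x**3 - 189*x**4/8 - 1539*x**5/20 + O(x**6)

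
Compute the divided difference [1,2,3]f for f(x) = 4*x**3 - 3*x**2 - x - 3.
21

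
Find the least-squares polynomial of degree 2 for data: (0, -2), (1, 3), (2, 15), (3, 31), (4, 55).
-2 + (11/5)x + (3)x²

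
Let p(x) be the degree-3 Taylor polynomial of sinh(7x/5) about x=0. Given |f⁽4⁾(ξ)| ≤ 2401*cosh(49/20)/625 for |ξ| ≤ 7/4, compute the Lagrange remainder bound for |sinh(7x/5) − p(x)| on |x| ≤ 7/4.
5764801*cosh(49/20)/3840000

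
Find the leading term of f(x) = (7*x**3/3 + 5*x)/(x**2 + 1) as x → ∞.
7*x/3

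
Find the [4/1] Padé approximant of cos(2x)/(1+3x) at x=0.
(2*x**4/3 - 2*x**2 + 1)/(3*x + 1)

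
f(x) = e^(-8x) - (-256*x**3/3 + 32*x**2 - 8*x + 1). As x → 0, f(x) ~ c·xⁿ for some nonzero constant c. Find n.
4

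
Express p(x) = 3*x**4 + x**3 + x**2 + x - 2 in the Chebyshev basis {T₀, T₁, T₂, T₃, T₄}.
(-3/8)T₀ + (7/4)T₁ + (2)T₂ + (1/4)T₃ + (3/8)T₄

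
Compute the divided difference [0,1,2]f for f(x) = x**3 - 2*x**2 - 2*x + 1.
1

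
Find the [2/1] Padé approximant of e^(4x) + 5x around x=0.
(-4*x**2 + 23*x/3 + 1)/(1 - 4*x/3)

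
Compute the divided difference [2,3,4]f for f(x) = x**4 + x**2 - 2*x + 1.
56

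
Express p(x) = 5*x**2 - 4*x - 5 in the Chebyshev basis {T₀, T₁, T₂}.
(-5/2)T₀ + (-4)T₁ + (5/2)T₂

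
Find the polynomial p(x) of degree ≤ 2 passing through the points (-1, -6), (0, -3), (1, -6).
-3*x**2 - 3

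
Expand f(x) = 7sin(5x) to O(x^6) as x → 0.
35*x - 875*x**3/6 + 4375*x**5/24 + O(x**6)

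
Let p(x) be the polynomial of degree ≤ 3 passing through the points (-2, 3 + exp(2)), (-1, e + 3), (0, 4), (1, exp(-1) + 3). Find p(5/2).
(e*(-35*exp(2) - 141 + 135*e) + 105)*exp(-1)/16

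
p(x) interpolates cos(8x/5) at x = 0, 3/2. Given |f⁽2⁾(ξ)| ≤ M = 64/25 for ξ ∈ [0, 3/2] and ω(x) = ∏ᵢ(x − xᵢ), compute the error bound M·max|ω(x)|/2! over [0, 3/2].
18/25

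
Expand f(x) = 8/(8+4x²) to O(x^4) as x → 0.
1 - x**2/2 + O(x**4)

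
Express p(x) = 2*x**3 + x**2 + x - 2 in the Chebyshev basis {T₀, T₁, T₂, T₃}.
(-3/2)T₀ + (5/2)T₁ + (1/2)T₂ + (1/2)T₃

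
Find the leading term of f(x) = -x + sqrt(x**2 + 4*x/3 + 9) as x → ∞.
2/3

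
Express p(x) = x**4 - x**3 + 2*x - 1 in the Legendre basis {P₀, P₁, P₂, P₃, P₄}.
(-4/5)P₀ + (7/5)P₁ + (4/7)P₂ + (-2/5)P₃ + (8/35)P₄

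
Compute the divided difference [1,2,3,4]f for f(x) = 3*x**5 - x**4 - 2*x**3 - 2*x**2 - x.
183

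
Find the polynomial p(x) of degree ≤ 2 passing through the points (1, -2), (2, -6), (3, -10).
2 - 4*x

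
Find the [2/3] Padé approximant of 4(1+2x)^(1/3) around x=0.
(56*x**2/9 + 32*x/3 + 4)/(-4*x**3/81 + 2*x**2/3 + 2*x + 1)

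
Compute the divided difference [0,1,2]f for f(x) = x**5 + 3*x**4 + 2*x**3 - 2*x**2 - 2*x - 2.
40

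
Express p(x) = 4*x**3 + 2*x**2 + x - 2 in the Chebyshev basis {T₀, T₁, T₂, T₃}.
-T₀ + (4)T₁ + T₂ + T₃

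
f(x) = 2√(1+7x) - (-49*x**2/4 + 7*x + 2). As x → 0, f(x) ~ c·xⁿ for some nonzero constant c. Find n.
3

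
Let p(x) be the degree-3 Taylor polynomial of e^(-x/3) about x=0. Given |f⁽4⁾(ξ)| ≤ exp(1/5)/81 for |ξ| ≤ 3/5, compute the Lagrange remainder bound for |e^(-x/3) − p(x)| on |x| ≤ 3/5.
exp(1/5)/15000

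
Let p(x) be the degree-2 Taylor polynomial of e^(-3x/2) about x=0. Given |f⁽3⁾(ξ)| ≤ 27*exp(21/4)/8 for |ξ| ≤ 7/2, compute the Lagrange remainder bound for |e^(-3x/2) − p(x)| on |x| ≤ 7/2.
3087*exp(21/4)/128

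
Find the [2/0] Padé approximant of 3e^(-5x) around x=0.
75*x**2/2 - 15*x + 3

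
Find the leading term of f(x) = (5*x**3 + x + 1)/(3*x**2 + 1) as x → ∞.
5*x/3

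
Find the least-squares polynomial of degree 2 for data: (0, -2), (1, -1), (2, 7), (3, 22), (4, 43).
-73/35 + (-149/70)x + (47/14)x²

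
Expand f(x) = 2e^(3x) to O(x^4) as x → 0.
2 + 6*x + 9*x**2 + 9*x**3 + O(x**4)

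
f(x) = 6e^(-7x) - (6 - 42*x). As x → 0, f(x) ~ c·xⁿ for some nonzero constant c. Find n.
2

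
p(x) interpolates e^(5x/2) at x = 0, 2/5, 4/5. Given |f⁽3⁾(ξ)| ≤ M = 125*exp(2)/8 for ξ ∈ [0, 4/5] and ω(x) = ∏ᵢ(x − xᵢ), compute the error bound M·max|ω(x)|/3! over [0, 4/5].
sqrt(3)*exp(2)/27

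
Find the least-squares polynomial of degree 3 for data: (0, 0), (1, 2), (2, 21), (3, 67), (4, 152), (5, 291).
-11/63 + (-361/378)x + (403/252)x² + (221/108)x³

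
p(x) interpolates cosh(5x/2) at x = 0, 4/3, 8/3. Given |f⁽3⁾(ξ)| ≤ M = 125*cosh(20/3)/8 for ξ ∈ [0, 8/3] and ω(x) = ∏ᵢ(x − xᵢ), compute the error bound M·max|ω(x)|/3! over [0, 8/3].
1000*sqrt(3)*cosh(20/3)/729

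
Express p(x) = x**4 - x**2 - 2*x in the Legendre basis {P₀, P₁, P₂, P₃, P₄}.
(-2/15)P₀ + (-2)P₁ + (-2/21)P₂ + (8/35)P₄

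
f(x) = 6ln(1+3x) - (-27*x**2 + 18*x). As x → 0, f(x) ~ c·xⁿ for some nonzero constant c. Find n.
3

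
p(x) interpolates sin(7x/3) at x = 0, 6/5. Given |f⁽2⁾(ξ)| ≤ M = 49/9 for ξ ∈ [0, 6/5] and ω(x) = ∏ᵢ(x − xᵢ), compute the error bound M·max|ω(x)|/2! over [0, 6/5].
49/50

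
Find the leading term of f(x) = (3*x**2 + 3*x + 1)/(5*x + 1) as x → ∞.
3*x/5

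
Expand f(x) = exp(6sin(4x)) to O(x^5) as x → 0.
1 + 24*x + 288*x**2 + 2240*x**3 + 12288*x**4 + O(x**5)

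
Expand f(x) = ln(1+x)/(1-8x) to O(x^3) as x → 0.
x + 15*x**2/2 + O(x**3)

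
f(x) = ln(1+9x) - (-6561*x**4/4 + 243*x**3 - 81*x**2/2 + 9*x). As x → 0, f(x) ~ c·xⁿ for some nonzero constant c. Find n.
5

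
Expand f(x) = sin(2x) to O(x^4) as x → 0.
2*x - 4*x**3/3 + O(x**4)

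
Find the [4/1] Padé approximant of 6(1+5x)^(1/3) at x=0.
(1250*x**4/81 - 400*x**3/27 + 20*x**2 + 32*x + 6)/(11*x/3 + 1)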